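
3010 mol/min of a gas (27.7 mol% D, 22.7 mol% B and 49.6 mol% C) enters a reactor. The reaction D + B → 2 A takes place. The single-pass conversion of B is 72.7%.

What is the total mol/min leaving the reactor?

B reacted = 0.727 × 683.3 = 496.7 mol/min; ν_B = −1, so ξ = 496.7/1 = 496.7 mol/min.
Outlet amounts (n = n₀ + ν ξ):
  D: 833.8 − 1(496.7) = 337
  B: 683.3 − 1(496.7) = 186.5
  A: 0 + 2(496.7) = 993.5
  C: 1493 (inert)
Total out = 337 + 186.5 + 993.5 + 1493 = 3010 mol/min.

3010 mol/min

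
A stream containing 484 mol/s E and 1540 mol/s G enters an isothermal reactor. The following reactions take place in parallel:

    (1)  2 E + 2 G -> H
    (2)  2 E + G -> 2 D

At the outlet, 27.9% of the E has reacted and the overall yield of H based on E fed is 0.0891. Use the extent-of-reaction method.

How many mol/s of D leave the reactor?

48.8 mol/s

Yield of H: 1ξ₁ / 484 = 0.0891 → ξ₁ = 43.12 mol/s.
Conversion of E: 2ξ₁ + 2ξ₂ = 0.279 × 484 = 135 → ξ₂ = 24.39 mol/s.
Outlet amounts (n = n₀ + Σ ν·ξ):
  E: 484 − 2(43.12) − 2(24.39) = 349
  G: 1540 − 2(43.12) − 1(24.39) = 1429
  H: 0 + 1(43.12) = 43.12
  D: 0 + 2(24.39) = 48.79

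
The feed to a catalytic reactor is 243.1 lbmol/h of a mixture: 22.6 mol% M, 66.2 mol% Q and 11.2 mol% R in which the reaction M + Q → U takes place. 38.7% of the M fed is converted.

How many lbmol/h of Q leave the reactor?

M reacted = 0.387 × 54.94 = 21.26 lbmol/h; ν_M = −1, so ξ = 21.26/1 = 21.26 lbmol/h.
Outlet amounts (n = n₀ + ν ξ):
  M: 54.94 − 1(21.26) = 33.68
  Q: 160.9 − 1(21.26) = 139.7
  U: 0 + 1(21.26) = 21.26
  R: 27.23 (inert)

140 lbmol/h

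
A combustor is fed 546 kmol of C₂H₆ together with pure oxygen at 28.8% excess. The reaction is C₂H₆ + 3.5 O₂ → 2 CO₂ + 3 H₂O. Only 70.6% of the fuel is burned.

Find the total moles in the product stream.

3200 kmol

Stoichiometric O₂ = 3.5 × 546 = 1911 kmol; O₂ fed = 1911 × 1.288 = 2461 kmol.
Fuel reacted = 0.706 × 546 → ξ = 385.5 kmol.
Outlet (n = n₀ + ν ξ):
  C₂H₆: 546 − 1(385.5) = 160.5
  O₂: 2461 − 3.5(385.5) = 1112
  CO₂: 0 + 2(385.5) = 771
  H₂O: 0 + 3(385.5) = 1156
Total out = 160.5 + 1112 + 771 + 1156 = 3200 kmol.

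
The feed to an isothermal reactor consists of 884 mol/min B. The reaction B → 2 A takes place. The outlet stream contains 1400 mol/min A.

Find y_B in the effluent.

0.116

For A: n = n₀ + 2ξ → 1400 = 0 + 2ξ, giving ξ = 700 mol/min.
Outlet amounts (n = n₀ + ν ξ):
  B: 884 − 1(700) = 184
  A: 0 + 2(700) = 1400
Total out = 1584 mol/min; y_B = 184 / 1584 = 0.1162.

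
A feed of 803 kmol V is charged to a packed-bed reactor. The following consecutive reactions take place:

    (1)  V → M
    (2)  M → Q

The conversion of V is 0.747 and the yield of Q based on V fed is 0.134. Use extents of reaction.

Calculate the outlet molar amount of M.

492 kmol

Conversion of V: V consumed = 1ξ₁ = 0.747 × 803 → ξ₁ = 599.8 kmol.
Yield of Q: 1ξ₂ / 803 = 0.134 → ξ₂ = 107.6 kmol.
Outlet amounts (n = n₀ + Σ ν·ξ):
  V: 803 − 1(599.8) = 203.2
  M: 0 + 1(599.8) − 1(107.6) = 492.2
  Q: 0 + 1(107.6) = 107.6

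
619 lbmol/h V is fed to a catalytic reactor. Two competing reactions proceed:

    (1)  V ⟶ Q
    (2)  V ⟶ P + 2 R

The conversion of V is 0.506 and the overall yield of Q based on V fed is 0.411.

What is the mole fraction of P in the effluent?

0.0798

Yield of Q: 1ξ₁ / 619 = 0.411 → ξ₁ = 254.4 lbmol/h.
Conversion of V: 1ξ₁ + 1ξ₂ = 0.506 × 619 = 313.2 → ξ₂ = 58.81 lbmol/h.
Outlet amounts (n = n₀ + Σ ν·ξ):
  V: 619 − 1(254.4) − 1(58.81) = 305.8
  Q: 0 + 1(254.4) = 254.4
  P: 0 + 1(58.81) = 58.81
  R: 0 + 2(58.81) = 117.6
Total out = 736.6 lbmol/h; y_P = 58.81 / 736.6 = 0.07983.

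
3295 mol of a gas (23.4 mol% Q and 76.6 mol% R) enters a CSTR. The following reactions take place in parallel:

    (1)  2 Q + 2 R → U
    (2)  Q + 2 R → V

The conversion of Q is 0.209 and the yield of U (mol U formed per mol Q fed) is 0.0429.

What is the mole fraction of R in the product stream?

Yield of U: 1ξ₁ / 771 = 0.0429 → ξ₁ = 33.08 mol.
Conversion of Q: 2ξ₁ + 1ξ₂ = 0.209 × 771 = 161.1 → ξ₂ = 94.99 mol.
Outlet amounts (n = n₀ + Σ ν·ξ):
  Q: 771 − 2(33.08) − 1(94.99) = 609.9
  R: 2524 − 2(33.08) − 2(94.99) = 2268
  U: 0 + 1(33.08) = 33.08
  V: 0 + 1(94.99) = 94.99
Total out = 3006 mol; y_R = 2268 / 3006 = 0.7545.

0.754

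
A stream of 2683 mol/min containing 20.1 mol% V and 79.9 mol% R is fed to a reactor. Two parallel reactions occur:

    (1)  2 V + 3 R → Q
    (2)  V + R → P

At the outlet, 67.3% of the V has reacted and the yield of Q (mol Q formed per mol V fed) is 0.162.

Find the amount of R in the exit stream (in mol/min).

1690 mol/min

Yield of Q: 1ξ₁ / 539.3 = 0.162 → ξ₁ = 87.36 mol/min.
Conversion of V: 2ξ₁ + 1ξ₂ = 0.673 × 539.3 = 362.9 → ξ₂ = 188.2 mol/min.
Outlet amounts (n = n₀ + Σ ν·ξ):
  V: 539.3 − 2(87.36) − 1(188.2) = 176.3
  R: 2144 − 3(87.36) − 1(188.2) = 1693
  Q: 0 + 1(87.36) = 87.36
  P: 0 + 1(188.2) = 188.2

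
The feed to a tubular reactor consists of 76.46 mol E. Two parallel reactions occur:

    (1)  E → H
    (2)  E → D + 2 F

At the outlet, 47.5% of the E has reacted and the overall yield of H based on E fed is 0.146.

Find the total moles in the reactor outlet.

127 mol

Yield of H: 1ξ₁ / 76.46 = 0.146 → ξ₁ = 11.16 mol.
Conversion of E: 1ξ₁ + 1ξ₂ = 0.475 × 76.46 = 36.32 → ξ₂ = 25.16 mol.
Outlet amounts (n = n₀ + Σ ν·ξ):
  E: 76.46 − 1(11.16) − 1(25.16) = 40.14
  H: 0 + 1(11.16) = 11.16
  D: 0 + 1(25.16) = 25.16
  F: 0 + 2(25.16) = 50.31
Total out = 40.14 + 11.16 + 25.16 + 50.31 = 126.8 mol.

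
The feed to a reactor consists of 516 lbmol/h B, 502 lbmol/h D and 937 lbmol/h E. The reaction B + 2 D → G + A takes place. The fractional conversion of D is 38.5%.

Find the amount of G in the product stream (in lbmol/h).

96.6 lbmol/h

D reacted = 0.385 × 502 = 193.3 lbmol/h; ν_D = −2, so ξ = 193.3/2 = 96.64 lbmol/h.
Outlet amounts (n = n₀ + ν ξ):
  B: 516 − 1(96.64) = 419.4
  D: 502 − 2(96.64) = 308.7
  G: 0 + 1(96.64) = 96.64
  A: 0 + 1(96.64) = 96.64
  E: 937 (inert)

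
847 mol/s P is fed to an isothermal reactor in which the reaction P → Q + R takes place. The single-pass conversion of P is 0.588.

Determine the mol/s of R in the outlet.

498 mol/s

P reacted = 0.588 × 847 = 498 mol/s; ν_P = −1, so ξ = 498/1 = 498 mol/s.
Outlet amounts (n = n₀ + ν ξ):
  P: 847 − 1(498) = 349
  Q: 0 + 1(498) = 498
  R: 0 + 1(498) = 498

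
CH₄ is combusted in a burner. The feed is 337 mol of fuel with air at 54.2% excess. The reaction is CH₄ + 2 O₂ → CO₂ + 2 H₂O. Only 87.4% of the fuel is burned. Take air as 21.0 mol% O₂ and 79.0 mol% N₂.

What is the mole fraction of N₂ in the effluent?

0.74

Stoichiometric O₂ = 2 × 337 = 674 mol; O₂ fed = 674 × 1.542 = 1039 mol.
N₂ fed = 1039 × 79/21 = 3910 mol.
Fuel reacted = 0.874 × 337 → ξ = 294.5 mol.
Outlet (n = n₀ + ν ξ):
  CH₄: 337 − 1(294.5) = 42.46
  O₂: 1039 − 2(294.5) = 450.2
  N₂: 3910 (inert)
  CO₂: 0 + 1(294.5) = 294.5
  H₂O: 0 + 2(294.5) = 589.1
Total out = 5286 mol; y_N₂ = 3910 / 5286 = 0.7396.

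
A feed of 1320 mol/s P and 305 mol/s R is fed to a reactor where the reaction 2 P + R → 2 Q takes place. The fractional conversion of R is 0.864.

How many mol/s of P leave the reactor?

793 mol/s

R reacted = 0.864 × 305 = 263.5 mol/s; ν_R = −1, so ξ = 263.5/1 = 263.5 mol/s.
Outlet amounts (n = n₀ + ν ξ):
  P: 1320 − 2(263.5) = 793
  R: 305 − 1(263.5) = 41.48
  Q: 0 + 2(263.5) = 527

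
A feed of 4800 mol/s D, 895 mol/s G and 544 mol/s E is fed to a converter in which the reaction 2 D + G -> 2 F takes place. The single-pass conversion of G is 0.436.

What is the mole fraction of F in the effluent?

0.133

G reacted = 0.436 × 895 = 390.2 mol/s; ν_G = −1, so ξ = 390.2/1 = 390.2 mol/s.
Outlet amounts (n = n₀ + ν ξ):
  D: 4800 − 2(390.2) = 4020
  G: 895 − 1(390.2) = 504.8
  F: 0 + 2(390.2) = 780.4
  E: 544 (inert)
Total out = 5849 mol/s; y_F = 780.4 / 5849 = 0.1334.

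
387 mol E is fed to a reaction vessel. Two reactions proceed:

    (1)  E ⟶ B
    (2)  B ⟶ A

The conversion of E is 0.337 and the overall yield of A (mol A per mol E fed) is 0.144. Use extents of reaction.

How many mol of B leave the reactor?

Conversion of E: E consumed = 1ξ₁ = 0.337 × 387 → ξ₁ = 130.4 mol.
Yield of A: 1ξ₂ / 387 = 0.144 → ξ₂ = 55.73 mol.
Outlet amounts (n = n₀ + Σ ν·ξ):
  E: 387 − 1(130.4) = 256.6
  B: 0 + 1(130.4) − 1(55.73) = 74.69
  A: 0 + 1(55.73) = 55.73

74.7 mol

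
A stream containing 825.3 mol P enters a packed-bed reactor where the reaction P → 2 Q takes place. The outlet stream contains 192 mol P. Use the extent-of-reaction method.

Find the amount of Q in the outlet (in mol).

For P: n = n₀ − 1ξ → 192 = 825.3 − 1ξ, giving ξ = 633.3 mol.
Outlet amounts (n = n₀ + ν ξ):
  P: 825.3 − 1(633.3) = 192
  Q: 0 + 2(633.3) = 1267

1270 mol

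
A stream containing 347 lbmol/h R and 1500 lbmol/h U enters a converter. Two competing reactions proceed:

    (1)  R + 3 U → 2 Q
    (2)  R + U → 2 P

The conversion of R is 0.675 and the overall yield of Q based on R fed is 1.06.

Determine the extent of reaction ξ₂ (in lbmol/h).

ξ₂ = 50.3 lbmol/h

Yield of Q: 2ξ₁ / 347 = 1.06 → ξ₁ = 183.9 lbmol/h.
Conversion of R: 1ξ₁ + 1ξ₂ = 0.675 × 347 = 234.2 → ξ₂ = 50.32 lbmol/h.
Outlet amounts (n = n₀ + Σ ν·ξ):
  R: 347 − 1(183.9) − 1(50.32) = 112.8
  U: 1500 − 3(183.9) − 1(50.32) = 898
  Q: 0 + 2(183.9) = 367.8
  P: 0 + 2(50.32) = 100.6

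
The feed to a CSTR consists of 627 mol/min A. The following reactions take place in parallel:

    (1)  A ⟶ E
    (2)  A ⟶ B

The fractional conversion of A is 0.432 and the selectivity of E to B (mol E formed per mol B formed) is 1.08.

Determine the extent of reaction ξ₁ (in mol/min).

ξ₁ = 141 mol/min

Conversion of A: A consumed = 0.432 × 627 = 270.9 mol/min = 1ξ₁ + 1ξ₂.
Selectivity: 1ξ₁ / (1ξ₂) = 1.08 → ξ₁ = 1.08 ξ₂.
Substitute: (1·1.08 + 1) ξ₂ = 270.9 → ξ₂ = 130.2 mol/min, ξ₁ = 140.6 mol/min.
Outlet amounts (n = n₀ + Σ ν·ξ):
  A: 627 − 1(140.6) − 1(130.2) = 356.1
  E: 0 + 1(140.6) = 140.6
  B: 0 + 1(130.2) = 130.2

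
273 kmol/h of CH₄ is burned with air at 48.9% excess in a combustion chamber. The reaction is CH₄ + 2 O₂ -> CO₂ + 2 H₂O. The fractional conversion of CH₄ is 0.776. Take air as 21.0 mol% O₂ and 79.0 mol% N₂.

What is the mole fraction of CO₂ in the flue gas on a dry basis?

Stoichiometric O₂ = 2 × 273 = 546 kmol/h; O₂ fed = 546 × 1.489 = 813 kmol/h.
N₂ fed = 813 × 79/21 = 3058 kmol/h.
Fuel reacted = 0.776 × 273 → ξ = 211.8 kmol/h.
Outlet (n = n₀ + ν ξ):
  CH₄: 273 − 1(211.8) = 61.15
  O₂: 813 − 2(211.8) = 389.3
  N₂: 3058 (inert)
  CO₂: 0 + 1(211.8) = 211.8
  H₂O: 0 + 2(211.8) = 423.7
Dry total = 3721 kmol/h; y_CO₂ (dry) = 211.8 / 3721 = 0.05694.

0.0569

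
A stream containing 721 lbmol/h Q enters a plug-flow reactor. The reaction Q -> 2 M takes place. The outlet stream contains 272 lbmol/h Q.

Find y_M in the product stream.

0.768

For Q: n = n₀ − 1ξ → 272 = 721 − 1ξ, giving ξ = 449 lbmol/h.
Outlet amounts (n = n₀ + ν ξ):
  Q: 721 − 1(449) = 272
  M: 0 + 2(449) = 898
Total out = 1170 lbmol/h; y_M = 898 / 1170 = 0.7675.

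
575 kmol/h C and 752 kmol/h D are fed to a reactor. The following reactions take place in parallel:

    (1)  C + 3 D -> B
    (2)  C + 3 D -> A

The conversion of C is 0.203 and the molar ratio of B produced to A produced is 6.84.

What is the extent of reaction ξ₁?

ξ₁ = 102 kmol/h

Conversion of C: C consumed = 0.203 × 575 = 116.7 kmol/h = 1ξ₁ + 1ξ₂.
Selectivity: 1ξ₁ / (1ξ₂) = 6.84 → ξ₁ = 6.84 ξ₂.
Substitute: (1·6.84 + 1) ξ₂ = 116.7 → ξ₂ = 14.89 kmol/h, ξ₁ = 101.8 kmol/h.
Outlet amounts (n = n₀ + Σ ν·ξ):
  C: 575 − 1(101.8) − 1(14.89) = 458.3
  D: 752 − 3(101.8) − 3(14.89) = 401.8
  B: 0 + 1(101.8) = 101.8
  A: 0 + 1(14.89) = 14.89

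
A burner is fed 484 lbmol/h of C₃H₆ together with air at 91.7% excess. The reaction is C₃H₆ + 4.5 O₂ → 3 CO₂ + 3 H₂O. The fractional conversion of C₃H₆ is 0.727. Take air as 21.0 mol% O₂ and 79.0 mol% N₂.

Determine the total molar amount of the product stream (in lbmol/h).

Stoichiometric O₂ = 4.5 × 484 = 2178 lbmol/h; O₂ fed = 2178 × 1.917 = 4175 lbmol/h.
N₂ fed = 4175 × 79/21 = 15710 lbmol/h.
Fuel reacted = 0.727 × 484 → ξ = 351.9 lbmol/h.
Outlet (n = n₀ + ν ξ):
  C₃H₆: 484 − 1(351.9) = 132.1
  O₂: 4175 − 4.5(351.9) = 2592
  N₂: 15710 (inert)
  CO₂: 0 + 3(351.9) = 1056
  H₂O: 0 + 3(351.9) = 1056
Total out = 132.1 + 2592 + 15710 + 1056 + 1056 = 20540 lbmol/h.

20500 lbmol/h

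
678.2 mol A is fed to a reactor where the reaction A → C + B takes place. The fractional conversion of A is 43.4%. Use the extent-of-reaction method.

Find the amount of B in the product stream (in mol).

A reacted = 0.434 × 678.2 = 294.3 mol; ν_A = −1, so ξ = 294.3/1 = 294.3 mol.
Outlet amounts (n = n₀ + ν ξ):
  A: 678.2 − 1(294.3) = 383.9
  C: 0 + 1(294.3) = 294.3
  B: 0 + 1(294.3) = 294.3

294 mol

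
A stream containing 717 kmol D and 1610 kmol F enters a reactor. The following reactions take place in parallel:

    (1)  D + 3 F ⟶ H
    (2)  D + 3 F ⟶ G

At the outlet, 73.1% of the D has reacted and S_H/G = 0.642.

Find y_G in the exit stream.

0.423

Conversion of D: D consumed = 0.731 × 717 = 524.1 kmol = 1ξ₁ + 1ξ₂.
Selectivity: 1ξ₁ / (1ξ₂) = 0.642 → ξ₁ = 0.642 ξ₂.
Substitute: (1·0.642 + 1) ξ₂ = 524.1 → ξ₂ = 319.2 kmol, ξ₁ = 204.9 kmol.
Outlet amounts (n = n₀ + Σ ν·ξ):
  D: 717 − 1(204.9) − 1(319.2) = 192.9
  F: 1610 − 3(204.9) − 3(319.2) = 37.62
  H: 0 + 1(204.9) = 204.9
  G: 0 + 1(319.2) = 319.2
Total out = 754.6 kmol; y_G = 319.2 / 754.6 = 0.423.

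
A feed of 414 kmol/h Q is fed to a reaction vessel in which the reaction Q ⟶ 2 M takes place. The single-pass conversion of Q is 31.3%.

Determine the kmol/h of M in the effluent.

259 kmol/h

Q reacted = 0.313 × 414 = 129.6 kmol/h; ν_Q = −1, so ξ = 129.6/1 = 129.6 kmol/h.
Outlet amounts (n = n₀ + ν ξ):
  Q: 414 − 1(129.6) = 284.4
  M: 0 + 2(129.6) = 259.2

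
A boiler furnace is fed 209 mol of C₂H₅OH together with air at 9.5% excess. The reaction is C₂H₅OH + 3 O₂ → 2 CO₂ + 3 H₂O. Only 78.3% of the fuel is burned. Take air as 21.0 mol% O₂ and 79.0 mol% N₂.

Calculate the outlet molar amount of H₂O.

Stoichiometric O₂ = 3 × 209 = 627 mol; O₂ fed = 627 × 1.095 = 686.6 mol.
N₂ fed = 686.6 × 79/21 = 2583 mol.
Fuel reacted = 0.783 × 209 → ξ = 163.6 mol.
Outlet (n = n₀ + ν ξ):
  C₂H₅OH: 209 − 1(163.6) = 45.35
  O₂: 686.6 − 3(163.6) = 195.6
  N₂: 2583 (inert)
  CO₂: 0 + 2(163.6) = 327.3
  H₂O: 0 + 3(163.6) = 490.9

491 mol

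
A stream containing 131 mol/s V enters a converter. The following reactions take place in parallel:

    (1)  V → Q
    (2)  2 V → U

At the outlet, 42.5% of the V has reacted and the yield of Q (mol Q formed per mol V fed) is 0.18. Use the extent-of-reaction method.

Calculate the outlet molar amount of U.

16 mol/s

Yield of Q: 1ξ₁ / 131 = 0.18 → ξ₁ = 23.58 mol/s.
Conversion of V: 1ξ₁ + 2ξ₂ = 0.425 × 131 = 55.67 → ξ₂ = 16.05 mol/s.
Outlet amounts (n = n₀ + Σ ν·ξ):
  V: 131 − 1(23.58) − 2(16.05) = 75.33
  Q: 0 + 1(23.58) = 23.58
  U: 0 + 1(16.05) = 16.05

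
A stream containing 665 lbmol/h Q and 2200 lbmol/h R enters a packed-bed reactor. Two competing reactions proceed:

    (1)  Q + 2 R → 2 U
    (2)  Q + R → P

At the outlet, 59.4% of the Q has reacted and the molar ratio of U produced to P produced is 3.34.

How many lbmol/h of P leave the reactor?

148 lbmol/h

Conversion of Q: Q consumed = 0.594 × 665 = 395 lbmol/h = 1ξ₁ + 1ξ₂.
Selectivity: 2ξ₁ / (1ξ₂) = 3.34 → ξ₁ = 1.67 ξ₂.
Substitute: (1·1.67 + 1) ξ₂ = 395 → ξ₂ = 147.9 lbmol/h, ξ₁ = 247.1 lbmol/h.
Outlet amounts (n = n₀ + Σ ν·ξ):
  Q: 665 − 1(247.1) − 1(147.9) = 270
  R: 2200 − 2(247.1) − 1(147.9) = 1558
  U: 0 + 2(247.1) = 494.1
  P: 0 + 1(147.9) = 147.9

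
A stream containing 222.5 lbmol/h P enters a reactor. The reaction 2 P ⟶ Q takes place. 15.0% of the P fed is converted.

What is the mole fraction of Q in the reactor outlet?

P reacted = 0.15 × 222.5 = 33.38 lbmol/h; ν_P = −2, so ξ = 33.38/2 = 16.69 lbmol/h.
Outlet amounts (n = n₀ + ν ξ):
  P: 222.5 − 2(16.69) = 189.1
  Q: 0 + 1(16.69) = 16.69
Total out = 205.8 lbmol/h; y_Q = 16.69 / 205.8 = 0.08108.

0.0811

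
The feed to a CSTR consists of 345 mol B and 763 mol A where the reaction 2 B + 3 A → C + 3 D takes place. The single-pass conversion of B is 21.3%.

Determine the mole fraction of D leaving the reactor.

0.103

B reacted = 0.213 × 345 = 73.48 mol; ν_B = −2, so ξ = 73.48/2 = 36.74 mol.
Outlet amounts (n = n₀ + ν ξ):
  B: 345 − 2(36.74) = 271.5
  A: 763 − 3(36.74) = 652.8
  C: 0 + 1(36.74) = 36.74
  D: 0 + 3(36.74) = 110.2
Total out = 1071 mol; y_D = 110.2 / 1071 = 0.1029.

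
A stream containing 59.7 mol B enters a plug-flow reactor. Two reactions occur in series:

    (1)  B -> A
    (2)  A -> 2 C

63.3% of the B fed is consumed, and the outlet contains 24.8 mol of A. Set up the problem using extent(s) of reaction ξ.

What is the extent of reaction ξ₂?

Conversion of B: B consumed = 1ξ₁ = 0.633 × 59.7 → ξ₁ = 37.79 mol.
A balance: n_A = 0 + 1ξ₁ − 1ξ₂ = 24.8 → ξ₂ = (1·37.79 − 24.8)/1 = 12.99 mol.
Outlet amounts (n = n₀ + Σ ν·ξ):
  B: 59.7 − 1(37.79) = 21.91
  A: 0 + 1(37.79) − 1(12.99) = 24.8
  C: 0 + 2(12.99) = 25.98

ξ₂ = 13 mol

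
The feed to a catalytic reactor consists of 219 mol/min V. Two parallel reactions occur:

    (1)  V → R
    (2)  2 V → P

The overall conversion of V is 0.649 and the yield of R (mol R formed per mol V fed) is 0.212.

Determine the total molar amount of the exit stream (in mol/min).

171 mol/min

Yield of R: 1ξ₁ / 219 = 0.212 → ξ₁ = 46.43 mol/min.
Conversion of V: 1ξ₁ + 2ξ₂ = 0.649 × 219 = 142.1 → ξ₂ = 47.85 mol/min.
Outlet amounts (n = n₀ + Σ ν·ξ):
  V: 219 − 1(46.43) − 2(47.85) = 76.87
  R: 0 + 1(46.43) = 46.43
  P: 0 + 1(47.85) = 47.85
Total out = 76.87 + 46.43 + 47.85 = 171.1 mol/min.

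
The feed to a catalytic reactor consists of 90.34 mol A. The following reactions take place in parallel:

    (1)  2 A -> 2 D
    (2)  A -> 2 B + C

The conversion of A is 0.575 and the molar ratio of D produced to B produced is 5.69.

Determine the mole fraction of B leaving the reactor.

0.085

Conversion of A: A consumed = 0.575 × 90.34 = 51.95 mol = 2ξ₁ + 1ξ₂.
Selectivity: 2ξ₁ / (2ξ₂) = 5.69 → ξ₁ = 5.69 ξ₂.
Substitute: (2·5.69 + 1) ξ₂ = 51.95 → ξ₂ = 4.196 mol, ξ₁ = 23.87 mol.
Outlet amounts (n = n₀ + Σ ν·ξ):
  A: 90.34 − 2(23.87) − 1(4.196) = 38.39
  D: 0 + 2(23.87) = 47.75
  B: 0 + 2(4.196) = 8.392
  C: 0 + 1(4.196) = 4.196
Total out = 98.73 mol; y_B = 8.392 / 98.73 = 0.085.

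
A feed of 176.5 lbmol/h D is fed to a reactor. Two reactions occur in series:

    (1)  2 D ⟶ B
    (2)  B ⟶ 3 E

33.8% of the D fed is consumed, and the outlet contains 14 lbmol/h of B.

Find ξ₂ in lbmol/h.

ξ₂ = 15.8 lbmol/h

Conversion of D: D consumed = 2ξ₁ = 0.338 × 176.5 → ξ₁ = 29.83 lbmol/h.
B balance: n_B = 0 + 1ξ₁ − 1ξ₂ = 14 → ξ₂ = (1·29.83 − 14)/1 = 15.83 lbmol/h.
Outlet amounts (n = n₀ + Σ ν·ξ):
  D: 176.5 − 2(29.83) = 116.8
  B: 0 + 1(29.83) − 1(15.83) = 14
  E: 0 + 3(15.83) = 47.49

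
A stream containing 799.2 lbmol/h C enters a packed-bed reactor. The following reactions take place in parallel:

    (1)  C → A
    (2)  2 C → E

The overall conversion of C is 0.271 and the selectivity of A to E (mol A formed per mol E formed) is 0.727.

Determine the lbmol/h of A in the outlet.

57.7 lbmol/h

Conversion of C: C consumed = 0.271 × 799.2 = 216.6 lbmol/h = 1ξ₁ + 2ξ₂.
Selectivity: 1ξ₁ / (1ξ₂) = 0.727 → ξ₁ = 0.727 ξ₂.
Substitute: (1·0.727 + 2) ξ₂ = 216.6 → ξ₂ = 79.42 lbmol/h, ξ₁ = 57.74 lbmol/h.
Outlet amounts (n = n₀ + Σ ν·ξ):
  C: 799.2 − 1(57.74) − 2(79.42) = 582.6
  A: 0 + 1(57.74) = 57.74
  E: 0 + 1(79.42) = 79.42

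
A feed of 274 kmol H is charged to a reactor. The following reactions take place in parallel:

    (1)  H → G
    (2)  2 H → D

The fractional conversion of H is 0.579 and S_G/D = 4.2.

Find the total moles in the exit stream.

248 kmol

Conversion of H: H consumed = 0.579 × 274 = 158.6 kmol = 1ξ₁ + 2ξ₂.
Selectivity: 1ξ₁ / (1ξ₂) = 4.2 → ξ₁ = 4.2 ξ₂.
Substitute: (1·4.2 + 2) ξ₂ = 158.6 → ξ₂ = 25.59 kmol, ξ₁ = 107.5 kmol.
Outlet amounts (n = n₀ + Σ ν·ξ):
  H: 274 − 1(107.5) − 2(25.59) = 115.4
  G: 0 + 1(107.5) = 107.5
  D: 0 + 1(25.59) = 25.59
Total out = 115.4 + 107.5 + 25.59 = 248.4 kmol.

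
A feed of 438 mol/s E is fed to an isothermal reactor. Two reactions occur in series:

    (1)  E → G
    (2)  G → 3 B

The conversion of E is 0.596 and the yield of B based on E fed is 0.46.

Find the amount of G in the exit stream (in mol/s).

Conversion of E: E consumed = 1ξ₁ = 0.596 × 438 → ξ₁ = 261 mol/s.
Yield of B: 3ξ₂ / 438 = 0.46 → ξ₂ = 67.16 mol/s.
Outlet amounts (n = n₀ + Σ ν·ξ):
  E: 438 − 1(261) = 177
  G: 0 + 1(261) − 1(67.16) = 193.9
  B: 0 + 3(67.16) = 201.5

194 mol/s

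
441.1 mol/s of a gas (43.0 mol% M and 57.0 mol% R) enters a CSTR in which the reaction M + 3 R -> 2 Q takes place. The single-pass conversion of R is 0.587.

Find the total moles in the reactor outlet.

343 mol/s

R reacted = 0.587 × 251.4 = 147.6 mol/s; ν_R = −3, so ξ = 147.6/3 = 49.2 mol/s.
Outlet amounts (n = n₀ + ν ξ):
  M: 189.7 − 1(49.2) = 140.5
  R: 251.4 − 3(49.2) = 103.8
  Q: 0 + 2(49.2) = 98.39
Total out = 140.5 + 103.8 + 98.39 = 342.7 mol/s.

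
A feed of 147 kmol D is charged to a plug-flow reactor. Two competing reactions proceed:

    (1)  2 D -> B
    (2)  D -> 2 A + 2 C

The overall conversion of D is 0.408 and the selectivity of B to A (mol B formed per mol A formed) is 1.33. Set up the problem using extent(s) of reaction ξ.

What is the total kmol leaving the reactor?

Conversion of D: D consumed = 0.408 × 147 = 59.98 kmol = 2ξ₁ + 1ξ₂.
Selectivity: 1ξ₁ / (2ξ₂) = 1.33 → ξ₁ = 2.66 ξ₂.
Substitute: (2·2.66 + 1) ξ₂ = 59.98 → ξ₂ = 9.49 kmol, ξ₁ = 25.24 kmol.
Outlet amounts (n = n₀ + Σ ν·ξ):
  D: 147 − 2(25.24) − 1(9.49) = 87.02
  B: 0 + 1(25.24) = 25.24
  A: 0 + 2(9.49) = 18.98
  C: 0 + 2(9.49) = 18.98
Total out = 87.02 + 25.24 + 18.98 + 18.98 = 150.2 kmol.

150 kmol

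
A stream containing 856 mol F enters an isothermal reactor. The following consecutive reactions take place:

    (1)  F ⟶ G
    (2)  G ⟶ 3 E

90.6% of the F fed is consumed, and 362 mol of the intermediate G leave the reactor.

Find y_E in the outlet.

Conversion of F: F consumed = 1ξ₁ = 0.906 × 856 → ξ₁ = 775.5 mol.
G balance: n_G = 0 + 1ξ₁ − 1ξ₂ = 362 → ξ₂ = (1·775.5 − 362)/1 = 413.5 mol.
Outlet amounts (n = n₀ + Σ ν·ξ):
  F: 856 − 1(775.5) = 80.46
  G: 0 + 1(775.5) − 1(413.5) = 362
  E: 0 + 3(413.5) = 1241
Total out = 1683 mol; y_E = 1241 / 1683 = 0.7371.

0.737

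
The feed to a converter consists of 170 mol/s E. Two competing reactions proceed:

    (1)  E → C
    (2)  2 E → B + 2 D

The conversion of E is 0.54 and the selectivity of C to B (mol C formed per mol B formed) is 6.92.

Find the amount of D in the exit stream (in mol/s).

Conversion of E: E consumed = 0.54 × 170 = 91.8 mol/s = 1ξ₁ + 2ξ₂.
Selectivity: 1ξ₁ / (1ξ₂) = 6.92 → ξ₁ = 6.92 ξ₂.
Substitute: (1·6.92 + 2) ξ₂ = 91.8 → ξ₂ = 10.29 mol/s, ξ₁ = 71.22 mol/s.
Outlet amounts (n = n₀ + Σ ν·ξ):
  E: 170 − 1(71.22) − 2(10.29) = 78.2
  C: 0 + 1(71.22) = 71.22
  B: 0 + 1(10.29) = 10.29
  D: 0 + 2(10.29) = 20.58

20.6 mol/s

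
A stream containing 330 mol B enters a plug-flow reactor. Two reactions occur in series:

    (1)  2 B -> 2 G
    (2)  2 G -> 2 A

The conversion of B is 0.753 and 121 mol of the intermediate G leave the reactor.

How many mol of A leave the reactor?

Conversion of B: B consumed = 2ξ₁ = 0.753 × 330 → ξ₁ = 124.2 mol.
G balance: n_G = 0 + 2ξ₁ − 2ξ₂ = 121 → ξ₂ = (2·124.2 − 121)/2 = 63.75 mol.
Outlet amounts (n = n₀ + Σ ν·ξ):
  B: 330 − 2(124.2) = 81.51
  G: 0 + 2(124.2) − 2(63.75) = 121
  A: 0 + 2(63.75) = 127.5

127 mol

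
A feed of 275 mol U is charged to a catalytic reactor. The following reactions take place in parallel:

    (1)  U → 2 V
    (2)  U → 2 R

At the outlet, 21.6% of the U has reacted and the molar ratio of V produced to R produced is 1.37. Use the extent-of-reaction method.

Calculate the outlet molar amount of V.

Conversion of U: U consumed = 0.216 × 275 = 59.4 mol = 1ξ₁ + 1ξ₂.
Selectivity: 2ξ₁ / (2ξ₂) = 1.37 → ξ₁ = 1.37 ξ₂.
Substitute: (1·1.37 + 1) ξ₂ = 59.4 → ξ₂ = 25.06 mol, ξ₁ = 34.34 mol.
Outlet amounts (n = n₀ + Σ ν·ξ):
  U: 275 − 1(34.34) − 1(25.06) = 215.6
  V: 0 + 2(34.34) = 68.67
  R: 0 + 2(25.06) = 50.13

68.7 mol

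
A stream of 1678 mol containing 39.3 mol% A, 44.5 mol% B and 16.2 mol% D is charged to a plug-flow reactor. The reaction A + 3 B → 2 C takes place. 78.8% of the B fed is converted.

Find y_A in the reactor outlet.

0.36

B reacted = 0.788 × 746.7 = 588.4 mol; ν_B = −3, so ξ = 588.4/3 = 196.1 mol.
Outlet amounts (n = n₀ + ν ξ):
  A: 659.5 − 1(196.1) = 463.3
  B: 746.7 − 3(196.1) = 158.3
  C: 0 + 2(196.1) = 392.3
  D: 271.8 (inert)
Total out = 1286 mol; y_A = 463.3 / 1286 = 0.3604.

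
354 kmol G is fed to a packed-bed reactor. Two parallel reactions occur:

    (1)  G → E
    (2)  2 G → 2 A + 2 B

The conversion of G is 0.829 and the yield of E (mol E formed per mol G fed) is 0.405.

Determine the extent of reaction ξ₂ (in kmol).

ξ₂ = 75 kmol

Yield of E: 1ξ₁ / 354 = 0.405 → ξ₁ = 143.4 kmol.
Conversion of G: 1ξ₁ + 2ξ₂ = 0.829 × 354 = 293.5 → ξ₂ = 75.05 kmol.
Outlet amounts (n = n₀ + Σ ν·ξ):
  G: 354 − 1(143.4) − 2(75.05) = 60.53
  E: 0 + 1(143.4) = 143.4
  A: 0 + 2(75.05) = 150.1
  B: 0 + 2(75.05) = 150.1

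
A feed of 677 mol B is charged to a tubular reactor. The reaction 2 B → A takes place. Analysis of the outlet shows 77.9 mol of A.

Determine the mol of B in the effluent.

521 mol

For A: n = n₀ + 1ξ → 77.9 = 0 + 1ξ, giving ξ = 77.9 mol.
Outlet amounts (n = n₀ + ν ξ):
  B: 677 − 2(77.9) = 521.2
  A: 0 + 1(77.9) = 77.9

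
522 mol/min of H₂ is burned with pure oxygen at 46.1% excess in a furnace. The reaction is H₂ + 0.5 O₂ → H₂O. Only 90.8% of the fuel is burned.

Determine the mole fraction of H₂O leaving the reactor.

Stoichiometric O₂ = 0.5 × 522 = 261 mol/min; O₂ fed = 261 × 1.461 = 381.3 mol/min.
Fuel reacted = 0.908 × 522 → ξ = 474 mol/min.
Outlet (n = n₀ + ν ξ):
  H₂: 522 − 1(474) = 48.02
  O₂: 381.3 − 0.5(474) = 144.3
  H₂O: 0 + 1(474) = 474
Total out = 666.3 mol/min; y_H₂O = 474 / 666.3 = 0.7113.

0.711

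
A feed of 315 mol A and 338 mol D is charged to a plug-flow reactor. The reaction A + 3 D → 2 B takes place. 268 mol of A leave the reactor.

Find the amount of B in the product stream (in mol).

94 mol

For A: n = n₀ − 1ξ → 268 = 315 − 1ξ, giving ξ = 47 mol.
Outlet amounts (n = n₀ + ν ξ):
  A: 315 − 1(47) = 268
  D: 338 − 3(47) = 197
  B: 0 + 2(47) = 94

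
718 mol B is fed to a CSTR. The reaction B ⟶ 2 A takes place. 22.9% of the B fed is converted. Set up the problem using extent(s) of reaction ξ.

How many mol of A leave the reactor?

B reacted = 0.229 × 718 = 164.4 mol; ν_B = −1, so ξ = 164.4/1 = 164.4 mol.
Outlet amounts (n = n₀ + ν ξ):
  B: 718 − 1(164.4) = 553.6
  A: 0 + 2(164.4) = 328.8

329 mol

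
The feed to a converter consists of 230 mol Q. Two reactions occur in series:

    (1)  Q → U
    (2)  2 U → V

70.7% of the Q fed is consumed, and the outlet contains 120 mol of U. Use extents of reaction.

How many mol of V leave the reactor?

Conversion of Q: Q consumed = 1ξ₁ = 0.707 × 230 → ξ₁ = 162.6 mol.
U balance: n_U = 0 + 1ξ₁ − 2ξ₂ = 120 → ξ₂ = (1·162.6 − 120)/2 = 21.3 mol.
Outlet amounts (n = n₀ + Σ ν·ξ):
  Q: 230 − 1(162.6) = 67.39
  U: 0 + 1(162.6) − 2(21.3) = 120
  V: 0 + 1(21.3) = 21.3

21.3 mol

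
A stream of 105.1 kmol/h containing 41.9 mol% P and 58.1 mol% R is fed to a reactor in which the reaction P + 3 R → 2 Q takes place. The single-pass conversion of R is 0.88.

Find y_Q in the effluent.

0.517

R reacted = 0.88 × 61.06 = 53.74 kmol/h; ν_R = −3, so ξ = 53.74/3 = 17.91 kmol/h.
Outlet amounts (n = n₀ + ν ξ):
  P: 44.04 − 1(17.91) = 26.13
  R: 61.06 − 3(17.91) = 7.328
  Q: 0 + 2(17.91) = 35.82
Total out = 69.28 kmol/h; y_Q = 35.82 / 69.28 = 0.5171.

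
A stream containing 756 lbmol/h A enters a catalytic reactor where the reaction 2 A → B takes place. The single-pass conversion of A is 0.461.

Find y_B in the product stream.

0.3

A reacted = 0.461 × 756 = 348.5 lbmol/h; ν_A = −2, so ξ = 348.5/2 = 174.3 lbmol/h.
Outlet amounts (n = n₀ + ν ξ):
  A: 756 − 2(174.3) = 407.5
  B: 0 + 1(174.3) = 174.3
Total out = 581.7 lbmol/h; y_B = 174.3 / 581.7 = 0.2995.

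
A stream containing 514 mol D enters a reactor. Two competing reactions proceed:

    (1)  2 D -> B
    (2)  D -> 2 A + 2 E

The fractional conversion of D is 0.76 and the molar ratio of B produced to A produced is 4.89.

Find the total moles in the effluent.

Conversion of D: D consumed = 0.76 × 514 = 390.6 mol = 2ξ₁ + 1ξ₂.
Selectivity: 1ξ₁ / (2ξ₂) = 4.89 → ξ₁ = 9.78 ξ₂.
Substitute: (2·9.78 + 1) ξ₂ = 390.6 → ξ₂ = 19 mol, ξ₁ = 185.8 mol.
Outlet amounts (n = n₀ + Σ ν·ξ):
  D: 514 − 2(185.8) − 1(19) = 123.4
  B: 0 + 1(185.8) = 185.8
  A: 0 + 2(19) = 38
  E: 0 + 2(19) = 38
Total out = 123.4 + 185.8 + 38 + 38 = 385.2 mol.

385 mol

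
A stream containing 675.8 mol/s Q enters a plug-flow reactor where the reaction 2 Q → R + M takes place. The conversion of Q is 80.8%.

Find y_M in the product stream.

0.404

Q reacted = 0.808 × 675.8 = 546 mol/s; ν_Q = −2, so ξ = 546/2 = 273 mol/s.
Outlet amounts (n = n₀ + ν ξ):
  Q: 675.8 − 2(273) = 129.8
  R: 0 + 1(273) = 273
  M: 0 + 1(273) = 273
Total out = 675.8 mol/s; y_M = 273 / 675.8 = 0.404.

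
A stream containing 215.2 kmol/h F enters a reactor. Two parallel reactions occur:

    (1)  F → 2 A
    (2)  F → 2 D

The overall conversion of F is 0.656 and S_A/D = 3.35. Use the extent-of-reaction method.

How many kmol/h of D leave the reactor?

64.9 kmol/h

Conversion of F: F consumed = 0.656 × 215.2 = 141.2 kmol/h = 1ξ₁ + 1ξ₂.
Selectivity: 2ξ₁ / (2ξ₂) = 3.35 → ξ₁ = 3.35 ξ₂.
Substitute: (1·3.35 + 1) ξ₂ = 141.2 → ξ₂ = 32.45 kmol/h, ξ₁ = 108.7 kmol/h.
Outlet amounts (n = n₀ + Σ ν·ξ):
  F: 215.2 − 1(108.7) − 1(32.45) = 74.03
  A: 0 + 2(108.7) = 217.4
  D: 0 + 2(32.45) = 64.91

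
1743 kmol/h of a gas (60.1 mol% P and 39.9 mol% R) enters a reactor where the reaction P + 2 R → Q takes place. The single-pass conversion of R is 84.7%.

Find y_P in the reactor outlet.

R reacted = 0.847 × 695.5 = 589.1 kmol/h; ν_R = −2, so ξ = 589.1/2 = 294.5 kmol/h.
Outlet amounts (n = n₀ + ν ξ):
  P: 1048 − 1(294.5) = 753
  R: 695.5 − 2(294.5) = 106.4
  Q: 0 + 1(294.5) = 294.5
Total out = 1154 kmol/h; y_P = 753 / 1154 = 0.6526.

0.653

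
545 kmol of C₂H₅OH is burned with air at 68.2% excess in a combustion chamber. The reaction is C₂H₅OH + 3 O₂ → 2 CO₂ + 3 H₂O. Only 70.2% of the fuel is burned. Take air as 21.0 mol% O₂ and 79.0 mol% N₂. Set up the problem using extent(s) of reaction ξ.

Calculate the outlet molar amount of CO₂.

765 kmol

Stoichiometric O₂ = 3 × 545 = 1635 kmol; O₂ fed = 1635 × 1.682 = 2750 kmol.
N₂ fed = 2750 × 79/21 = 10350 kmol.
Fuel reacted = 0.702 × 545 → ξ = 382.6 kmol.
Outlet (n = n₀ + ν ξ):
  C₂H₅OH: 545 − 1(382.6) = 162.4
  O₂: 2750 − 3(382.6) = 1602
  N₂: 10350 (inert)
  CO₂: 0 + 2(382.6) = 765.2
  H₂O: 0 + 3(382.6) = 1148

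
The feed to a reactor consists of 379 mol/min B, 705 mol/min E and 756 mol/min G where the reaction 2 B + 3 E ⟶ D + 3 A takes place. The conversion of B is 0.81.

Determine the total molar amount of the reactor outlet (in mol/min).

1690 mol/min

B reacted = 0.81 × 379 = 307 mol/min; ν_B = −2, so ξ = 307/2 = 153.5 mol/min.
Outlet amounts (n = n₀ + ν ξ):
  B: 379 − 2(153.5) = 72.01
  E: 705 − 3(153.5) = 244.5
  D: 0 + 1(153.5) = 153.5
  A: 0 + 3(153.5) = 460.5
  G: 756 (inert)
Total out = 72.01 + 244.5 + 153.5 + 460.5 + 756 = 1687 mol/min.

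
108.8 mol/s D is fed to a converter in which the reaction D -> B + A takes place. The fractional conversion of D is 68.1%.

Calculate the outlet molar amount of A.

74.1 mol/s

D reacted = 0.681 × 108.8 = 74.09 mol/s; ν_D = −1, so ξ = 74.09/1 = 74.09 mol/s.
Outlet amounts (n = n₀ + ν ξ):
  D: 108.8 − 1(74.09) = 34.71
  B: 0 + 1(74.09) = 74.09
  A: 0 + 1(74.09) = 74.09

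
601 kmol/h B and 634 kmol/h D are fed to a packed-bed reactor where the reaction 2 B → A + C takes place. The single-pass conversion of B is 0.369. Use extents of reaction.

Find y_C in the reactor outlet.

0.0898

B reacted = 0.369 × 601 = 221.8 kmol/h; ν_B = −2, so ξ = 221.8/2 = 110.9 kmol/h.
Outlet amounts (n = n₀ + ν ξ):
  B: 601 − 2(110.9) = 379.2
  A: 0 + 1(110.9) = 110.9
  C: 0 + 1(110.9) = 110.9
  D: 634 (inert)
Total out = 1235 kmol/h; y_C = 110.9 / 1235 = 0.08979.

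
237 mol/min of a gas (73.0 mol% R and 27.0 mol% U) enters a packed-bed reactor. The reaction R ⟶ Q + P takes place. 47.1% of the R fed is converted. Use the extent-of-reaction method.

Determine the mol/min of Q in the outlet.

81.5 mol/min

R reacted = 0.471 × 173 = 81.49 mol/min; ν_R = −1, so ξ = 81.49/1 = 81.49 mol/min.
Outlet amounts (n = n₀ + ν ξ):
  R: 173 − 1(81.49) = 91.52
  Q: 0 + 1(81.49) = 81.49
  P: 0 + 1(81.49) = 81.49
  U: 63.99 (inert)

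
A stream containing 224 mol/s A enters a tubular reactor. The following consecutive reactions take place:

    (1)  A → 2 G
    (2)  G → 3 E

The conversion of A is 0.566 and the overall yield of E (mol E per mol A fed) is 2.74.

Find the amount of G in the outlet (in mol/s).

49 mol/s

Conversion of A: A consumed = 1ξ₁ = 0.566 × 224 → ξ₁ = 126.8 mol/s.
Yield of E: 3ξ₂ / 224 = 2.74 → ξ₂ = 204.6 mol/s.
Outlet amounts (n = n₀ + Σ ν·ξ):
  A: 224 − 1(126.8) = 97.22
  G: 0 + 2(126.8) − 1(204.6) = 48.98
  E: 0 + 3(204.6) = 613.8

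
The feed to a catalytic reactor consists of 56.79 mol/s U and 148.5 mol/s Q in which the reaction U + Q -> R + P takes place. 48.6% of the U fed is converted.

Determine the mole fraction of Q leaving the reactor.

0.589

U reacted = 0.486 × 56.79 = 27.6 mol/s; ν_U = −1, so ξ = 27.6/1 = 27.6 mol/s.
Outlet amounts (n = n₀ + ν ξ):
  U: 56.79 − 1(27.6) = 29.19
  Q: 148.5 − 1(27.6) = 120.9
  R: 0 + 1(27.6) = 27.6
  P: 0 + 1(27.6) = 27.6
Total out = 205.3 mol/s; y_Q = 120.9 / 205.3 = 0.5889.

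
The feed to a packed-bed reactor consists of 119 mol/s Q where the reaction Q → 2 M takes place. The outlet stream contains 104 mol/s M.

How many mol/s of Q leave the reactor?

For M: n = n₀ + 2ξ → 104 = 0 + 2ξ, giving ξ = 52 mol/s.
Outlet amounts (n = n₀ + ν ξ):
  Q: 119 − 1(52) = 67
  M: 0 + 2(52) = 104

67 mol/s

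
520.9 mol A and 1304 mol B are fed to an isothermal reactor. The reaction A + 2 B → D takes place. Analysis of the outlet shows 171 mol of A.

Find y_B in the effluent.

0.537

For A: n = n₀ − 1ξ → 171 = 520.9 − 1ξ, giving ξ = 349.9 mol.
Outlet amounts (n = n₀ + ν ξ):
  A: 520.9 − 1(349.9) = 171
  B: 1304 − 2(349.9) = 604.2
  D: 0 + 1(349.9) = 349.9
Total out = 1125 mol; y_B = 604.2 / 1125 = 0.537.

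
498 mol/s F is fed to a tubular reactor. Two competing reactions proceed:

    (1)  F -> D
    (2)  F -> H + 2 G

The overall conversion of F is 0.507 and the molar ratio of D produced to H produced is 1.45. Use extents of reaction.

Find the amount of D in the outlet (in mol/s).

149 mol/s

Conversion of F: F consumed = 0.507 × 498 = 252.5 mol/s = 1ξ₁ + 1ξ₂.
Selectivity: 1ξ₁ / (1ξ₂) = 1.45 → ξ₁ = 1.45 ξ₂.
Substitute: (1·1.45 + 1) ξ₂ = 252.5 → ξ₂ = 103.1 mol/s, ξ₁ = 149.4 mol/s.
Outlet amounts (n = n₀ + Σ ν·ξ):
  F: 498 − 1(149.4) − 1(103.1) = 245.5
  D: 0 + 1(149.4) = 149.4
  H: 0 + 1(103.1) = 103.1
  G: 0 + 2(103.1) = 206.1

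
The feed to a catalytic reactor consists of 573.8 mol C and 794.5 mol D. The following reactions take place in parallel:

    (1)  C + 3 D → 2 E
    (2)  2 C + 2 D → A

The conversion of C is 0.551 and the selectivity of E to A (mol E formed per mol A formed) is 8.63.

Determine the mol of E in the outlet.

Conversion of C: C consumed = 0.551 × 573.8 = 316.2 mol = 1ξ₁ + 2ξ₂.
Selectivity: 2ξ₁ / (1ξ₂) = 8.63 → ξ₁ = 4.315 ξ₂.
Substitute: (1·4.315 + 2) ξ₂ = 316.2 → ξ₂ = 50.07 mol, ξ₁ = 216 mol.
Outlet amounts (n = n₀ + Σ ν·ξ):
  C: 573.8 − 1(216) − 2(50.07) = 257.6
  D: 794.5 − 3(216) − 2(50.07) = 46.27
  E: 0 + 2(216) = 432.1
  A: 0 + 1(50.07) = 50.07

432 mol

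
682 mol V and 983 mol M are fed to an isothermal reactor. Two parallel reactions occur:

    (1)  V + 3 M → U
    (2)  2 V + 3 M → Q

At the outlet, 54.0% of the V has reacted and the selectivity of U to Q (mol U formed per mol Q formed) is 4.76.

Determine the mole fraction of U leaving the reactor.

0.388

Conversion of V: V consumed = 0.54 × 682 = 368.3 mol = 1ξ₁ + 2ξ₂.
Selectivity: 1ξ₁ / (1ξ₂) = 4.76 → ξ₁ = 4.76 ξ₂.
Substitute: (1·4.76 + 2) ξ₂ = 368.3 → ξ₂ = 54.48 mol, ξ₁ = 259.3 mol.
Outlet amounts (n = n₀ + Σ ν·ξ):
  V: 682 − 1(259.3) − 2(54.48) = 313.7
  M: 983 − 3(259.3) − 3(54.48) = 41.6
  U: 0 + 1(259.3) = 259.3
  Q: 0 + 1(54.48) = 54.48
Total out = 669.1 mol; y_U = 259.3 / 669.1 = 0.3876.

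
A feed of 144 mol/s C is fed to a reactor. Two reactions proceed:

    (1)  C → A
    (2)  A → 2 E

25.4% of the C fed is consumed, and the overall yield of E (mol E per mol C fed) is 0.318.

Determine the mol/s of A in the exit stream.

Conversion of C: C consumed = 1ξ₁ = 0.254 × 144 → ξ₁ = 36.58 mol/s.
Yield of E: 2ξ₂ / 144 = 0.318 → ξ₂ = 22.9 mol/s.
Outlet amounts (n = n₀ + Σ ν·ξ):
  C: 144 − 1(36.58) = 107.4
  A: 0 + 1(36.58) − 1(22.9) = 13.68
  E: 0 + 2(22.9) = 45.79

13.7 mol/s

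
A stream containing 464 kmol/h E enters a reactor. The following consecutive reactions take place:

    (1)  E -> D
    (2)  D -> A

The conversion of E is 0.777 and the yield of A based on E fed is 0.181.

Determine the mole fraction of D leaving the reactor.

Conversion of E: E consumed = 1ξ₁ = 0.777 × 464 → ξ₁ = 360.5 kmol/h.
Yield of A: 1ξ₂ / 464 = 0.181 → ξ₂ = 83.98 kmol/h.
Outlet amounts (n = n₀ + Σ ν·ξ):
  E: 464 − 1(360.5) = 103.5
  D: 0 + 1(360.5) − 1(83.98) = 276.5
  A: 0 + 1(83.98) = 83.98
Total out = 464 kmol/h; y_D = 276.5 / 464 = 0.596.

0.596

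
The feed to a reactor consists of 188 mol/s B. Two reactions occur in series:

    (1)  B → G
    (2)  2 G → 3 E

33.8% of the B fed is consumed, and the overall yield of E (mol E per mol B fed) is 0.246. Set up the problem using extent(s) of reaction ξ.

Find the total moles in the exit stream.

203 mol/s

Conversion of B: B consumed = 1ξ₁ = 0.338 × 188 → ξ₁ = 63.54 mol/s.
Yield of E: 3ξ₂ / 188 = 0.246 → ξ₂ = 15.42 mol/s.
Outlet amounts (n = n₀ + Σ ν·ξ):
  B: 188 − 1(63.54) = 124.5
  G: 0 + 1(63.54) − 2(15.42) = 32.71
  E: 0 + 3(15.42) = 46.25
Total out = 124.5 + 32.71 + 46.25 = 203.4 mol/s.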